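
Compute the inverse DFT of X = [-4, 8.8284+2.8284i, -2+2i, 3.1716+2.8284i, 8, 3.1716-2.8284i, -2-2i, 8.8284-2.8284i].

x[n] = (1/8) Σ(k=0 to 7) X[k] · e^(2πikn/8)

Computing each x[n]:
x[0] = 3
x[1] = -2
x[2] = 1
x[3] = -3
x[4] = -3
x[5] = -2
x[6] = 1
x[7] = 1

x = [3, -2, 1, -3, -3, -2, 1, 1]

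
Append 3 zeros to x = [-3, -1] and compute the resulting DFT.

Original 2-point DFT: [-4, -2]
Zero-padded 5-point DFT provides frequency interpolation.

DFT_5([x, 0, ...]) = [-4, -3.3090+0.9511i, -2.1910+0.5878i, -2.1910-0.5878i, -3.3090-0.9511i]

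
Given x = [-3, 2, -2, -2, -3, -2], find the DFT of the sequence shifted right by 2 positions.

Time shift by 2: X_shifted[k] = ω_6^(2k) · X[k]
Shifted x = [-3, -2, -3, 2, -2, -2]

DFT(x[n-2]) = [-10, -4.5000+0.8660i, 3.5000-0.8660i, -6, 3.5000+0.8660i, -4.5000-0.8660i]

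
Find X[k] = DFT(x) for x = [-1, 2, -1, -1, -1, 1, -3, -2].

X[k] = Σ(n=0 to 7) x[n] · ω_8^(nk)
where ω_8 = e^(-2πi/8)

Computing each X[k]:
X[0] = -6
X[1] = -3.4142i
X[2] = 2-6i
X[3] = 0.5858i
X[4] = -6
X[5] = -0.5858i
X[6] = 2+6i
X[7] = 3.4142i

X = [-6, -3.4142i, 2-6i, 0.5858i, -6, -0.5858i, 2+6i, 3.4142i]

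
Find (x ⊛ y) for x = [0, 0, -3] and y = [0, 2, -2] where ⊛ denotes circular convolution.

(x ⊛ y)[n] = Σ(m=0 to 2) x[m] · y[(n-m) mod 3]

Computing each output sample:
(x ⊛ y)[0] = -6
(x ⊛ y)[1] = 6
(x ⊛ y)[2] = 0

x ⊛ y = [-6, 6, 0]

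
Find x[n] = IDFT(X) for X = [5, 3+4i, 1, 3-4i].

x[n] = (1/4) Σ(k=0 to 3) X[k] · e^(2πikn/4)

Computing each x[n]:
x[0] = 3
x[1] = -1
x[2] = 0
x[3] = 3

x = [3, -1, 0, 3]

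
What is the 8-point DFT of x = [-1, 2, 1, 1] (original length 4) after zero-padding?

Original 4-point DFT: [3, -2-1i, -3, -2+1i]
Zero-padded 8-point DFT provides frequency interpolation.

DFT_8([x, 0, ...]) = [3, -0.2929-3.1213i, -2-1i, -1.7071-1.1213i, -3, -1.7071+1.1213i, -2+1i, -0.2929+3.1213i]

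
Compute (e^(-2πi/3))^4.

Since ω_3^3 = 1, powers reduce modulo 3.
4 mod 3 = 1
So ω_3^4 = ω_3^1 = e^(-2πi·1/3)

ω_3^4 = ω_3^1 = -0.5000-0.8660i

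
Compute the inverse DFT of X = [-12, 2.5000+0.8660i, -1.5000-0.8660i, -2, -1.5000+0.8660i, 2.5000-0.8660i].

x[n] = (1/6) Σ(k=0 to 5) X[k] · e^(2πikn/6)

Computing each x[n]:
x[0] = -2
x[1] = -1
x[2] = -3
x[3] = -3
x[4] = -2
x[5] = -1

x = [-2, -1, -3, -3, -2, -1]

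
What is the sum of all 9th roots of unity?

Sum of all nth roots of unity equals 0 for n > 1 (geometric series with r ≠ 1).

0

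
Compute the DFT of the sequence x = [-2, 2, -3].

X[k] = Σ(n=0 to 2) x[n] · ω_3^(nk)
where ω_3 = e^(-2πi/3)

Computing each X[k]:
X[0] = -3
X[1] = -1.5000-4.3301i
X[2] = -1.5000+4.3301i

X = [-3, -1.5000-4.3301i, -1.5000+4.3301i]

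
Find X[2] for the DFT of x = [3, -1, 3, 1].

X[2] = Σ(n=0 to 3) x[n] · ω_4^(2n) where ω_4 = e^(-2πi/4)
= (3)·ω_4^0 + (-1)·ω_4^2 + (3)·ω_4^4 + (1)·ω_4^6

X[2] = 6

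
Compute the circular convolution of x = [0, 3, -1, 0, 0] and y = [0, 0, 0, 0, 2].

(x ⊛ y)[n] = Σ(m=0 to 4) x[m] · y[(n-m) mod 5]

Computing each output sample:
(x ⊛ y)[0] = 6
(x ⊛ y)[1] = -2
(x ⊛ y)[2] = 0
(x ⊛ y)[3] = 0
(x ⊛ y)[4] = 0

x ⊛ y = [6, -2, 0, 0, 0]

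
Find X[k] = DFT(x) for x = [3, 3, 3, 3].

X[k] = Σ(n=0 to 3) x[n] · ω_4^(nk)
where ω_4 = e^(-2πi/4)

Computing each X[k]:
X[0] = 12
X[1] = 0
X[2] = 0
X[3] = 0

X = [12, 0, 0, 0]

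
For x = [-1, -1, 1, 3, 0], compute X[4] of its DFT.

X[4] = Σ(n=0 to 4) x[n] · ω_5^(4n) where ω_5 = e^(-2πi/5)
= (-1)·ω_5^0 + (-1)·ω_5^4 + (1)·ω_5^8 + (3)·ω_5^12 + (0)·ω_5^16

X[4] = -4.5451-2.1266i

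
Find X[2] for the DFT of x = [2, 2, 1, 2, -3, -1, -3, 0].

X[2] = Σ(n=0 to 7) x[n] · ω_8^(2n) where ω_8 = e^(-2πi/8)
= (2)·ω_8^0 + (2)·ω_8^2 + (1)·ω_8^4 + (2)·ω_8^6 + (-3)·ω_8^8 + (-1)·ω_8^10 + (-3)·ω_8^12 + (0)·ω_8^14

X[2] = 1+1i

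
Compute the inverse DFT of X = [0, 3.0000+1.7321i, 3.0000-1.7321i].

x[n] = (1/3) Σ(k=0 to 2) X[k] · e^(2πikn/3)

Computing each x[n]:
x[0] = 2
x[1] = -2
x[2] = 0

x = [2, -2, 0]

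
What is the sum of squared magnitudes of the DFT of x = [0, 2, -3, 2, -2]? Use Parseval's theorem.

Parseval: Σ|x[n]|² = (1/N)Σ|X[k]|², so Σ|X[k]|² = N·Σ|x[n]|² = 5·21.0000

Σ|X[k]|² = N·Σ|x[n]|² = 5·21.0000 = 105.0000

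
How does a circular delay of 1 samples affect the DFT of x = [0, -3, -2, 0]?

Time shift by 1: X_shifted[k] = ω_4^(1k) · X[k]
Shifted x = [0, 0, -3, -2]

DFT(x[n-1]) = [-5, 3-2i, -1, 3+2i]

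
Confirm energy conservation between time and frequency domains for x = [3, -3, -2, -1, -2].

Time domain:
Σ|x[n]|² = |3|² + |-3|² + |-2|² + |-1|² + |-2|² = 27.0000

Frequency domain:
(1/5)Σ|X[k]|² = (1/5)(|-5|² + |3.8820+1.5388i|² + |6.1180-0.3633i|² + |6.1180+0.3633i|² + |3.8820-1.5388i|²) = (1/5)·135.0000 = 27.0000

Both sides agree, confirming Parseval's theorem.

Σ|x[n]|² = (1/N)Σ|X[k]|² = 27.0000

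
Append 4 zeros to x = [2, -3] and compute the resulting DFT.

Original 2-point DFT: [-1, 5]
Zero-padded 6-point DFT provides frequency interpolation.

DFT_6([x, 0, ...]) = [-1, 0.5000+2.5981i, 3.5000+2.5981i, 5, 3.5000-2.5981i, 0.5000-2.5981i]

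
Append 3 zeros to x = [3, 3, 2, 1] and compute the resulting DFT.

Original 4-point DFT: [9, 1-2i, 1, 1+2i]
Zero-padded 7-point DFT provides frequency interpolation.

DFT_7([x, 0, ...]) = [9, 3.5245-4.7292i, 1.1540-1.2752i, 1.3216-0.7129i, 1.3216+0.7129i, 1.1540+1.2752i, 3.5245+4.7292i]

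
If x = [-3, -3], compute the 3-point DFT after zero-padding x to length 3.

Original 2-point DFT: [-6, 0]
Zero-padded 3-point DFT provides frequency interpolation.

DFT_3([x, 0, ...]) = [-6, -1.5000+2.5981i, -1.5000-2.5981i]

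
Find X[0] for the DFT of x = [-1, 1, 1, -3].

X[0] = Σ(n=0 to 3) x[n] · ω_4^0 = Σ x[n]
= (-1) + (1) + (1) + (-3)

X[0] = -2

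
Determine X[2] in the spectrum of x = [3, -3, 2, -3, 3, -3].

X[2] = Σ(n=0 to 5) x[n] · ω_6^(2n) where ω_6 = e^(-2πi/6)
= (3)·ω_6^0 + (-3)·ω_6^2 + (2)·ω_6^4 + (-3)·ω_6^6 + (3)·ω_6^8 + (-3)·ω_6^10

X[2] = 0.5000-0.8660i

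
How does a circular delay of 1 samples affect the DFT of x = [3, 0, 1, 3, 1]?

Time shift by 1: X_shifted[k] = ω_5^(1k) · X[k]
Shifted x = [1, 3, 0, 1, 3]

DFT(x[n-1]) = [8, 2.0451+0.5878i, -3.5451-0.9511i, -3.5451+0.9511i, 2.0451-0.5878i]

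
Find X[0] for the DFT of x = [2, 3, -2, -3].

X[0] = Σ(n=0 to 3) x[n] · ω_4^0 = Σ x[n]
= (2) + (3) + (-2) + (-3)

X[0] = 0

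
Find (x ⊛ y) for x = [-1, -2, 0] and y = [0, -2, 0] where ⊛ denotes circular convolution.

(x ⊛ y)[n] = Σ(m=0 to 2) x[m] · y[(n-m) mod 3]

Computing each output sample:
(x ⊛ y)[0] = 0
(x ⊛ y)[1] = 2
(x ⊛ y)[2] = 4

x ⊛ y = [0, 2, 4]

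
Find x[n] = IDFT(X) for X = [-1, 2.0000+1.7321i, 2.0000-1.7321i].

x[n] = (1/3) Σ(k=0 to 2) X[k] · e^(2πikn/3)

Computing each x[n]:
x[0] = 1
x[1] = -2
x[2] = 0

x = [1, -2, 0]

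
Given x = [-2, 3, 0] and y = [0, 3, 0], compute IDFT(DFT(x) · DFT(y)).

(x ⊛ y)[n] = Σ(m=0 to 2) x[m] · y[(n-m) mod 3]

Computing each output sample:
(x ⊛ y)[0] = 0
(x ⊛ y)[1] = -6
(x ⊛ y)[2] = 9

x ⊛ y = [0, -6, 9]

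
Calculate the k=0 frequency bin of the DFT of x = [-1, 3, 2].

X[0] = Σ(n=0 to 2) x[n] · ω_3^0 = Σ x[n]
= (-1) + (3) + (2)

X[0] = 4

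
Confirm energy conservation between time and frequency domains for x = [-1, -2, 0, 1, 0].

Time domain:
Σ|x[n]|² = |-1|² + |-2|² + |0|² + |1|² + |0|² = 6.0000

Frequency domain:
(1/5)Σ|X[k]|² = (1/5)(|-2|² + |-2.4271+2.4899i|² + |0.9271+0.2245i|² + |0.9271-0.2245i|² + |-2.4271-2.4899i|²) = (1/5)·30.0000 = 6.0000

Both sides agree, confirming Parseval's theorem.

Σ|x[n]|² = (1/N)Σ|X[k]|² = 6.0000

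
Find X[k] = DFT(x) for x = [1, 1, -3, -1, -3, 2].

X[k] = Σ(n=0 to 5) x[n] · ω_6^(nk)
where ω_6 = e^(-2πi/6)

Computing each X[k]:
X[0] = -3
X[1] = 6.5000+0.8660i
X[2] = 1.5000+0.8660i
X[3] = -7
X[4] = 1.5000-0.8660i
X[5] = 6.5000-0.8660i

X = [-3, 6.5000+0.8660i, 1.5000+0.8660i, -7, 1.5000-0.8660i, 6.5000-0.8660i]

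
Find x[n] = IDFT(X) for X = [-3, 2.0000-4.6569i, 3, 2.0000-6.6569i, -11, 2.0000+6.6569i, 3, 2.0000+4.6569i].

x[n] = (1/8) Σ(k=0 to 7) X[k] · e^(2πikn/8)

Computing each x[n]:
x[0] = 0
x[1] = 3
x[2] = -3
x[3] = 3
x[4] = -2
x[5] = -1
x[6] = -2
x[7] = -1

x = [0, 3, -3, 3, -2, -1, -2, -1]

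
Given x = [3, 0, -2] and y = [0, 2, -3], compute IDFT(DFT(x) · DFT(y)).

(x ⊛ y)[n] = Σ(m=0 to 2) x[m] · y[(n-m) mod 3]

Computing each output sample:
(x ⊛ y)[0] = -4
(x ⊛ y)[1] = 12
(x ⊛ y)[2] = -9

x ⊛ y = [-4, 12, -9]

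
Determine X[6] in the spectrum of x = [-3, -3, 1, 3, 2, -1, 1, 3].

X[6] = Σ(n=0 to 7) x[n] · ω_8^(6n) where ω_8 = e^(-2πi/8)
= (-3)·ω_8^0 + (-3)·ω_8^6 + (1)·ω_8^12 + (3)·ω_8^18 + (2)·ω_8^24 + (-1)·ω_8^30 + (1)·ω_8^36 + (3)·ω_8^42

X[6] = -3-10i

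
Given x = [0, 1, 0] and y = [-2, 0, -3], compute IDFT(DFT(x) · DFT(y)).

(x ⊛ y)[n] = Σ(m=0 to 2) x[m] · y[(n-m) mod 3]

Computing each output sample:
(x ⊛ y)[0] = -3
(x ⊛ y)[1] = -2
(x ⊛ y)[2] = 0

x ⊛ y = [-3, -2, 0]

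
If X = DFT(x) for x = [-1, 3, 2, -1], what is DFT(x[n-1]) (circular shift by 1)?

Time shift by 1: X_shifted[k] = ω_4^(1k) · X[k]
Shifted x = [-1, -1, 3, 2]

DFT(x[n-1]) = [3, -4+3i, 1, -4-3i]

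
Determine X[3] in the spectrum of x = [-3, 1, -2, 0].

X[3] = Σ(n=0 to 3) x[n] · ω_4^(3n) where ω_4 = e^(-2πi/4)
= (-3)·ω_4^0 + (1)·ω_4^3 + (-2)·ω_4^6 + (0)·ω_4^9

X[3] = -1+1i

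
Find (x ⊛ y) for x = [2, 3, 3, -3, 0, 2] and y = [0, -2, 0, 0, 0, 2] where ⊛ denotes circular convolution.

(x ⊛ y)[n] = Σ(m=0 to 5) x[m] · y[(n-m) mod 6]

Computing each output sample:
(x ⊛ y)[0] = 2
(x ⊛ y)[1] = 2
(x ⊛ y)[2] = -12
(x ⊛ y)[3] = -6
(x ⊛ y)[4] = 10
(x ⊛ y)[5] = 4

x ⊛ y = [2, 2, -12, -6, 10, 4]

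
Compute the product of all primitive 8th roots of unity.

The primitive 8th roots of unity are ω_8^k for k coprime to 8: k ∈ {1, 3, 5, 7}
Their product equals the constant term of the cyclotomic polynomial Φ_8(x) up to sign.
For n ≥ 3, the product of all primitive nth roots of unity is 1. (For n=1 it is 1; for n=2 it is -1.)

1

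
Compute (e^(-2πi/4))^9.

Since ω_4^4 = 1, powers reduce modulo 4.
9 mod 4 = 1
So ω_4^9 = ω_4^1 = e^(-2πi·1/4)

ω_4^9 = ω_4^1 = -1i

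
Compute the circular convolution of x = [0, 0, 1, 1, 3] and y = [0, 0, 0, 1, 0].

(x ⊛ y)[n] = Σ(m=0 to 4) x[m] · y[(n-m) mod 5]

Computing each output sample:
(x ⊛ y)[0] = 1
(x ⊛ y)[1] = 1
(x ⊛ y)[2] = 3
(x ⊛ y)[3] = 0
(x ⊛ y)[4] = 0

x ⊛ y = [1, 1, 3, 0, 0]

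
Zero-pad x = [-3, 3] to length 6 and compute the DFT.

Original 2-point DFT: [0, -6]
Zero-padded 6-point DFT provides frequency interpolation.

DFT_6([x, 0, ...]) = [0, -1.5000-2.5981i, -4.5000-2.5981i, -6, -4.5000+2.5981i, -1.5000+2.5981i]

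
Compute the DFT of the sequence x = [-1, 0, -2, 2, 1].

X[k] = Σ(n=0 to 4) x[n] · ω_5^(nk)
where ω_5 = e^(-2πi/5)

Computing each X[k]:
X[0] = 0
X[1] = -0.6910+3.3022i
X[2] = -1.8090-3.2164i
X[3] = -1.8090+3.2164i
X[4] = -0.6910-3.3022i

X = [0, -0.6910+3.3022i, -1.8090-3.2164i, -1.8090+3.2164i, -0.6910-3.3022i]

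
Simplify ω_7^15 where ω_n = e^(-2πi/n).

Since ω_7^7 = 1, powers reduce modulo 7.
15 mod 7 = 1
So ω_7^15 = ω_7^1 = e^(-2πi·1/7)

ω_7^15 = ω_7^1 = 0.6235-0.7818i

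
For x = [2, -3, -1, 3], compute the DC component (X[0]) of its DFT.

X[0] = Σ(n=0 to 3) x[n] · ω_4^0 = Σ x[n]
= (2) + (-3) + (-1) + (3)

X[0] = 1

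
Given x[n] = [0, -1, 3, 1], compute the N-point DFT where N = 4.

X[k] = Σ(n=0 to 3) x[n] · ω_4^(nk)
where ω_4 = e^(-2πi/4)

Computing each X[k]:
X[0] = 3
X[1] = -3+2i
X[2] = 3
X[3] = -3-2i

X = [3, -3+2i, 3, -3-2i]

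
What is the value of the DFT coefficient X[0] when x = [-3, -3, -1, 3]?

X[0] = Σ(n=0 to 3) x[n] · ω_4^0 = Σ x[n]
= (-3) + (-3) + (-1) + (3)

X[0] = -4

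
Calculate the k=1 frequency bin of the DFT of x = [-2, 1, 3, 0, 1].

X[1] = Σ(n=0 to 4) x[n] · ω_5^(1n) where ω_5 = e^(-2πi/5)
= (-2)·ω_5^0 + (1)·ω_5^1 + (3)·ω_5^2 + (0)·ω_5^3 + (1)·ω_5^4

X[1] = -3.8090-1.7634i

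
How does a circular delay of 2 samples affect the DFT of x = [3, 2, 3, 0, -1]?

Time shift by 2: X_shifted[k] = ω_5^(2k) · X[k]
Shifted x = [0, -1, 3, 2, 3]

DFT(x[n-2]) = [7, -3.4271+3.2164i, -0.0729+3.3022i, -0.0729-3.3022i, -3.4271-3.2164i]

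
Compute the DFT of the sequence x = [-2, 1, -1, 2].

X[k] = Σ(n=0 to 3) x[n] · ω_4^(nk)
where ω_4 = e^(-2πi/4)

Computing each X[k]:
X[0] = 0
X[1] = -1+1i
X[2] = -6
X[3] = -1-1i

X = [0, -1+1i, -6, -1-1i]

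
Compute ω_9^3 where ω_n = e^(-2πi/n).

ω_9^3 = e^(-2πi·3/9)
= cos(-2π·3/9) + i·sin(-2π·3/9)
= cos(-6π/9) + i·sin(-6π/9)

ω_9^3 = cos(-6π/9) + i·sin(-6π/9) = -0.5000-0.8660i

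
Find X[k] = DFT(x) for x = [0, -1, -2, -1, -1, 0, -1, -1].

X[k] = Σ(n=0 to 7) x[n] · ω_8^(nk)
where ω_8 = e^(-2πi/8)

Computing each X[k]:
X[0] = -7
X[1] = 0.2929+1.7071i
X[2] = 2-1i
X[3] = 1.7071-0.2929i
X[4] = -1
X[5] = 1.7071+0.2929i
X[6] = 2+1i
X[7] = 0.2929-1.7071i

X = [-7, 0.2929+1.7071i, 2-1i, 1.7071-0.2929i, -1, 1.7071+0.2929i, 2+1i, 0.2929-1.7071i]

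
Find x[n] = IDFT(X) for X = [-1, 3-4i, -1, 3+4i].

x[n] = (1/4) Σ(k=0 to 3) X[k] · e^(2πikn/4)

Computing each x[n]:
x[0] = 1
x[1] = 2
x[2] = -2
x[3] = -2

x = [1, 2, -2, -2]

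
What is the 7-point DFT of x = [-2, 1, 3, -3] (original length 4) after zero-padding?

Original 4-point DFT: [-1, -5-4i, 3, -5+4i]
Zero-padded 7-point DFT provides frequency interpolation.

DFT_7([x, 0, ...]) = [-1, 0.6588-2.4050i, -6.7959-2.0188i, -0.3629+4.8364i, -0.3629-4.8364i, -6.7959+2.0188i, 0.6588+2.4050i]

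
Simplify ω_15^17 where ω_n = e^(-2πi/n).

Since ω_15^15 = 1, powers reduce modulo 15.
17 mod 15 = 2
So ω_15^17 = ω_15^2 = e^(-2πi·2/15)

ω_15^17 = ω_15^2 = 0.6691-0.7431i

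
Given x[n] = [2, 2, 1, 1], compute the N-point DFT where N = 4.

X[k] = Σ(n=0 to 3) x[n] · ω_4^(nk)
where ω_4 = e^(-2πi/4)

Computing each X[k]:
X[0] = 6
X[1] = 1-1i
X[2] = 0
X[3] = 1+1i

X = [6, 1-1i, 0, 1+1i]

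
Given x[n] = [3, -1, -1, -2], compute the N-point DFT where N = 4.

X[k] = Σ(n=0 to 3) x[n] · ω_4^(nk)
where ω_4 = e^(-2πi/4)

Computing each X[k]:
X[0] = -1
X[1] = 4-1i
X[2] = 5
X[3] = 4+1i

X = [-1, 4-1i, 5, 4+1i]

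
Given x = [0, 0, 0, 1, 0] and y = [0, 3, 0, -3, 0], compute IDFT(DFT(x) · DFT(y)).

(x ⊛ y)[n] = Σ(m=0 to 4) x[m] · y[(n-m) mod 5]

Computing each output sample:
(x ⊛ y)[0] = 0
(x ⊛ y)[1] = -3
(x ⊛ y)[2] = 0
(x ⊛ y)[3] = 0
(x ⊛ y)[4] = 3

x ⊛ y = [0, -3, 0, 0, 3]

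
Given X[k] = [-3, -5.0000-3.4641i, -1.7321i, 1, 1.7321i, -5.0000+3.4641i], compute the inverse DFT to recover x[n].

x[n] = (1/6) Σ(k=0 to 5) X[k] · e^(2πikn/6)

Computing each x[n]:
x[0] = -2
x[1] = 0
x[2] = 1
x[3] = 1
x[4] = 0
x[5] = -3

x = [-2, 0, 1, 1, 0, -3]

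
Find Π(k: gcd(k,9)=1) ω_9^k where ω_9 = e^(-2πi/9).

The primitive 9th roots of unity are ω_9^k for k coprime to 9: k ∈ {1, 2, 4, 5, 7, 8}
Their product equals the constant term of the cyclotomic polynomial Φ_9(x) up to sign.
For n ≥ 3, the product of all primitive nth roots of unity is 1. (For n=1 it is 1; for n=2 it is -1.)

1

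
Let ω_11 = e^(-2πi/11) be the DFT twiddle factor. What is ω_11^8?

ω_11^8 = e^(-2πi·8/11)
= cos(-2π·8/11) + i·sin(-2π·8/11)
= cos(-16π/11) + i·sin(-16π/11)

ω_11^8 = cos(-16π/11) + i·sin(-16π/11) = -0.1423+0.9898i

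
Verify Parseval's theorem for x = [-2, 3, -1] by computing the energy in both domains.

Time domain:
Σ|x[n]|² = |-2|² + |3|² + |-1|² = 14.0000

Frequency domain:
(1/3)Σ|X[k]|² = (1/3)(|0|² + |-3.0000-3.4641i|² + |-3.0000+3.4641i|²) = (1/3)·42.0000 = 14.0000

Both sides agree, confirming Parseval's theorem.

Σ|x[n]|² = (1/N)Σ|X[k]|² = 14.0000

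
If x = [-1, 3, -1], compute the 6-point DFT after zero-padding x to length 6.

Original 3-point DFT: [1, -2.0000-3.4641i, -2.0000+3.4641i]
Zero-padded 6-point DFT provides frequency interpolation.

DFT_6([x, 0, ...]) = [1, 1.0000-1.7321i, -2.0000-3.4641i, -5, -2.0000+3.4641i, 1.0000+1.7321i]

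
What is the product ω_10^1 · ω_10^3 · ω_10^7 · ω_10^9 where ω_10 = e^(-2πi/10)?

The primitive 10th roots of unity are ω_10^k for k coprime to 10: k ∈ {1, 3, 7, 9}
Their product equals the constant term of the cyclotomic polynomial Φ_10(x) up to sign.
For n ≥ 3, the product of all primitive nth roots of unity is 1. (For n=1 it is 1; for n=2 it is -1.)

1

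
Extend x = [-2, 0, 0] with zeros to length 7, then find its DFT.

Original 3-point DFT: [-2, -2, -2]
Zero-padded 7-point DFT provides frequency interpolation.

DFT_7([x, 0, ...]) = [-2, -2, -2, -2, -2, -2, -2]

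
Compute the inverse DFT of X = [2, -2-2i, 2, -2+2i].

x[n] = (1/4) Σ(k=0 to 3) X[k] · e^(2πikn/4)

Computing each x[n]:
x[0] = 0
x[1] = 1
x[2] = 2
x[3] = -1

x = [0, 1, 2, -1]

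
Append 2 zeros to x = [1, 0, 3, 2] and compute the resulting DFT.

Original 4-point DFT: [6, -2+2i, 2, -2-2i]
Zero-padded 6-point DFT provides frequency interpolation.

DFT_6([x, 0, ...]) = [6, -2.5000-2.5981i, 1.5000+2.5981i, 2, 1.5000-2.5981i, -2.5000+2.5981i]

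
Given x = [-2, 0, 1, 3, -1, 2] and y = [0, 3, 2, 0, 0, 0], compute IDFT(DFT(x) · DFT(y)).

(x ⊛ y)[n] = Σ(m=0 to 5) x[m] · y[(n-m) mod 6]

Computing each output sample:
(x ⊛ y)[0] = 4
(x ⊛ y)[1] = -2
(x ⊛ y)[2] = -4
(x ⊛ y)[3] = 3
(x ⊛ y)[4] = 11
(x ⊛ y)[5] = 3

x ⊛ y = [4, -2, -4, 3, 11, 3]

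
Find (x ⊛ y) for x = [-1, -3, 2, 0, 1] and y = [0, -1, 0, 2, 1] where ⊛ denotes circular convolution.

(x ⊛ y)[n] = Σ(m=0 to 4) x[m] · y[(n-m) mod 5]

Computing each output sample:
(x ⊛ y)[0] = 0
(x ⊛ y)[1] = 3
(x ⊛ y)[2] = 5
(x ⊛ y)[3] = -3
(x ⊛ y)[4] = -7

x ⊛ y = [0, 3, 5, -3, -7]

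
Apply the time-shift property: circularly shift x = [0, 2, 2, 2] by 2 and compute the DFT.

Time shift by 2: X_shifted[k] = ω_4^(2k) · X[k]
Shifted x = [2, 2, 0, 2]

DFT(x[n-2]) = [6, 2, -2, 2]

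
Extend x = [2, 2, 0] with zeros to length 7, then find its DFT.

Original 3-point DFT: [4, 1.0000-1.7321i, 1.0000+1.7321i]
Zero-padded 7-point DFT provides frequency interpolation.

DFT_7([x, 0, ...]) = [4, 3.2470-1.5637i, 1.5550-1.9499i, 0.1981-0.8678i, 0.1981+0.8678i, 1.5550+1.9499i, 3.2470+1.5637i]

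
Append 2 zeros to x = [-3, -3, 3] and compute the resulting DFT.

Original 3-point DFT: [-3, -3.0000+5.1962i, -3.0000-5.1962i]
Zero-padded 5-point DFT provides frequency interpolation.

DFT_5([x, 0, ...]) = [-3, -6.3541+1.0898i, 0.3541+4.6165i, 0.3541-4.6165i, -6.3541-1.0898i]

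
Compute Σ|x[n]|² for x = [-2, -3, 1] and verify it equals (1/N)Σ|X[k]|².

Time domain:
Σ|x[n]|² = |-2|² + |-3|² + |1|² = 14.0000

Frequency domain:
(1/3)Σ|X[k]|² = (1/3)(|-4|² + |-1.0000+3.4641i|² + |-1.0000-3.4641i|²) = (1/3)·42.0000 = 14.0000

Both sides agree, confirming Parseval's theorem.

Σ|x[n]|² = (1/N)Σ|X[k]|² = 14.0000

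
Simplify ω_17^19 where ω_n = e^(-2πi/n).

Since ω_17^17 = 1, powers reduce modulo 17.
19 mod 17 = 2
So ω_17^19 = ω_17^2 = e^(-2πi·2/17)

ω_17^19 = ω_17^2 = 0.7390-0.6737i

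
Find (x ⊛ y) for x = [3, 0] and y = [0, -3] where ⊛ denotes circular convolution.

(x ⊛ y)[n] = Σ(m=0 to 1) x[m] · y[(n-m) mod 2]

Computing each output sample:
(x ⊛ y)[0] = 0
(x ⊛ y)[1] = -9

x ⊛ y = [0, -9]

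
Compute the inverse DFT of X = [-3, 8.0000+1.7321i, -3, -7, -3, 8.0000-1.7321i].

x[n] = (1/6) Σ(k=0 to 5) X[k] · e^(2πikn/6)

Computing each x[n]:
x[0] = 0
x[1] = 2
x[2] = -3
x[3] = -3
x[4] = -2
x[5] = 3

x = [0, 2, -3, -3, -2, 3]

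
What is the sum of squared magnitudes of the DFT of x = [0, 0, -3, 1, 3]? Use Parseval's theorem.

Parseval: Σ|x[n]|² = (1/N)Σ|X[k]|², so Σ|X[k]|² = N·Σ|x[n]|² = 5·19.0000

Σ|X[k]|² = N·Σ|x[n]|² = 5·19.0000 = 95.0000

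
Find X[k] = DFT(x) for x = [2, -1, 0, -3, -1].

X[k] = Σ(n=0 to 4) x[n] · ω_5^(nk)
where ω_5 = e^(-2πi/5)

Computing each X[k]:
X[0] = -3
X[1] = 3.8090-1.7634i
X[2] = 2.6910+2.8532i
X[3] = 2.6910-2.8532i
X[4] = 3.8090+1.7634i

X = [-3, 3.8090-1.7634i, 2.6910+2.8532i, 2.6910-2.8532i, 3.8090+1.7634i]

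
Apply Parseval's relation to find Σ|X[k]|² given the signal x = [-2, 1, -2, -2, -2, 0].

Parseval: Σ|x[n]|² = (1/N)Σ|X[k]|², so Σ|X[k]|² = N·Σ|x[n]|² = 6·17.0000

Σ|X[k]|² = N·Σ|x[n]|² = 6·17.0000 = 102.0000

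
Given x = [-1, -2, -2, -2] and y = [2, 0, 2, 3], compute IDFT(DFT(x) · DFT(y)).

(x ⊛ y)[n] = Σ(m=0 to 3) x[m] · y[(n-m) mod 4]

Computing each output sample:
(x ⊛ y)[0] = -12
(x ⊛ y)[1] = -14
(x ⊛ y)[2] = -12
(x ⊛ y)[3] = -11

x ⊛ y = [-12, -14, -12, -11]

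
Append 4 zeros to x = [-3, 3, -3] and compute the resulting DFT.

Original 3-point DFT: [-3, -3.0000-5.1962i, -3.0000+5.1962i]
Zero-padded 7-point DFT provides frequency interpolation.

DFT_7([x, 0, ...]) = [-3, -0.4620+0.5793i, -0.9647-4.2264i, -7.5734-3.6471i, -7.5734+3.6471i, -0.9647+4.2264i, -0.4620-0.5793i]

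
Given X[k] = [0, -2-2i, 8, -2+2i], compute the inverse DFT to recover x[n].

x[n] = (1/4) Σ(k=0 to 3) X[k] · e^(2πikn/4)

Computing each x[n]:
x[0] = 1
x[1] = -1
x[2] = 3
x[3] = -3

x = [1, -1, 3, -3]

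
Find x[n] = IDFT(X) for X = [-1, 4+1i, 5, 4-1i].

x[n] = (1/4) Σ(k=0 to 3) X[k] · e^(2πikn/4)

Computing each x[n]:
x[0] = 3
x[1] = -2
x[2] = -1
x[3] = -1

x = [3, -2, -1, -1]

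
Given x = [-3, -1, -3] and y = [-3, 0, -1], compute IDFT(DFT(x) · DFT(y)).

(x ⊛ y)[n] = Σ(m=0 to 2) x[m] · y[(n-m) mod 3]

Computing each output sample:
(x ⊛ y)[0] = 10
(x ⊛ y)[1] = 6
(x ⊛ y)[2] = 12

x ⊛ y = [10, 6, 12]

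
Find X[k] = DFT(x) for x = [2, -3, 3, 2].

X[k] = Σ(n=0 to 3) x[n] · ω_4^(nk)
where ω_4 = e^(-2πi/4)

Computing each X[k]:
X[0] = 4
X[1] = -1+5i
X[2] = 6
X[3] = -1-5i

X = [4, -1+5i, 6, -1-5i]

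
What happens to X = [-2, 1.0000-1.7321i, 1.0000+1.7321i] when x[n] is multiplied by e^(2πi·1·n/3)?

Modulation property: DFT(ω_3^(-1n)·x[n]) = X[(k-1) mod 3], so circularly shift X by 1 positions.

X[k-1] = [1.0000+1.7321i, -2, 1.0000-1.7321i]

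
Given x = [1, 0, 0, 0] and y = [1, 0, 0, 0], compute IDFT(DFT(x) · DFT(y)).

(x ⊛ y)[n] = Σ(m=0 to 3) x[m] · y[(n-m) mod 4]

Computing each output sample:
(x ⊛ y)[0] = 1
(x ⊛ y)[1] = 0
(x ⊛ y)[2] = 0
(x ⊛ y)[3] = 0

x ⊛ y = [1, 0, 0, 0]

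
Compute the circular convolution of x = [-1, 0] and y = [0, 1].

(x ⊛ y)[n] = Σ(m=0 to 1) x[m] · y[(n-m) mod 2]

Computing each output sample:
(x ⊛ y)[0] = 0
(x ⊛ y)[1] = -1

x ⊛ y = [0, -1]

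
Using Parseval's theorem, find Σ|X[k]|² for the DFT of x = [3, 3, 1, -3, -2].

Parseval: Σ|x[n]|² = (1/N)Σ|X[k]|², so Σ|X[k]|² = N·Σ|x[n]|² = 5·32.0000

Σ|X[k]|² = N·Σ|x[n]|² = 5·32.0000 = 160.0000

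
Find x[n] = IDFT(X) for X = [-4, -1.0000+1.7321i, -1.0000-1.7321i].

x[n] = (1/3) Σ(k=0 to 2) X[k] · e^(2πikn/3)

Computing each x[n]:
x[0] = -2
x[1] = -2
x[2] = 0

x = [-2, -2, 0]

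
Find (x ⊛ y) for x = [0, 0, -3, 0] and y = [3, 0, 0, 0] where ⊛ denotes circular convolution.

(x ⊛ y)[n] = Σ(m=0 to 3) x[m] · y[(n-m) mod 4]

Computing each output sample:
(x ⊛ y)[0] = 0
(x ⊛ y)[1] = 0
(x ⊛ y)[2] = -9
(x ⊛ y)[3] = 0

x ⊛ y = [0, 0, -9, 0]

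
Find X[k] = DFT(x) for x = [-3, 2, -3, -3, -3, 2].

X[k] = Σ(n=0 to 5) x[n] · ω_6^(nk)
where ω_6 = e^(-2πi/6)

Computing each X[k]:
X[0] = -8
X[1] = 5
X[2] = -5
X[3] = -10
X[4] = -5
X[5] = 5

X = [-8, 5, -5, -10, -5, 5]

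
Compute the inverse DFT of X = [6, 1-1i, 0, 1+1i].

x[n] = (1/4) Σ(k=0 to 3) X[k] · e^(2πikn/4)

Computing each x[n]:
x[0] = 2
x[1] = 2
x[2] = 1
x[3] = 1

x = [2, 2, 1, 1]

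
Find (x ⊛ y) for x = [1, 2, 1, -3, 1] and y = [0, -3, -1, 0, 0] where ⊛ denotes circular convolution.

(x ⊛ y)[n] = Σ(m=0 to 4) x[m] · y[(n-m) mod 5]

Computing each output sample:
(x ⊛ y)[0] = 0
(x ⊛ y)[1] = -4
(x ⊛ y)[2] = -7
(x ⊛ y)[3] = -5
(x ⊛ y)[4] = 8

x ⊛ y = [0, -4, -7, -5, 8]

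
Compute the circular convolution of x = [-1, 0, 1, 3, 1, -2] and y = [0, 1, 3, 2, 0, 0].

(x ⊛ y)[n] = Σ(m=0 to 5) x[m] · y[(n-m) mod 6]

Computing each output sample:
(x ⊛ y)[0] = 7
(x ⊛ y)[1] = -5
(x ⊛ y)[2] = -7
(x ⊛ y)[3] = -1
(x ⊛ y)[4] = 6
(x ⊛ y)[5] = 12

x ⊛ y = [7, -5, -7, -1, 6, 12]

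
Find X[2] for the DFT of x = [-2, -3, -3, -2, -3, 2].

X[2] = Σ(n=0 to 5) x[n] · ω_6^(2n) where ω_6 = e^(-2πi/6)
= (-2)·ω_6^0 + (-3)·ω_6^2 + (-3)·ω_6^4 + (-2)·ω_6^6 + (-3)·ω_6^8 + (2)·ω_6^10

X[2] = -0.5000+4.3301i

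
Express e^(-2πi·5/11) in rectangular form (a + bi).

ω_11^5 = e^(-2πi·5/11)
= cos(-2π·5/11) + i·sin(-2π·5/11)
= cos(-10π/11) + i·sin(-10π/11)

ω_11^5 = cos(-10π/11) + i·sin(-10π/11) = -0.9595-0.2817i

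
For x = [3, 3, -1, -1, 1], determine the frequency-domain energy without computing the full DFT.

Parseval: Σ|x[n]|² = (1/N)Σ|X[k]|², so Σ|X[k]|² = N·Σ|x[n]|² = 5·21.0000

Σ|X[k]|² = N·Σ|x[n]|² = 5·21.0000 = 105.0000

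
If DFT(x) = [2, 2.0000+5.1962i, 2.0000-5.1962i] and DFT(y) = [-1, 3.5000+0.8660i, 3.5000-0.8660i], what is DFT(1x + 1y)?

By linearity: DFT(1x + 1y) = 1·DFT(x) + 1·DFT(y)
= 1·[2, 2.0000+5.1962i, 2.0000-5.1962i] + 1·[-1, 3.5000+0.8660i, 3.5000-0.8660i]

Computing element-wise:
Z[0] = 1·(2) + 1·(-1) = 1
Z[1] = 1·(2.0000+5.1962i) + 1·(3.5000+0.8660i) = 5.5000+6.0622i
Z[2] = 1·(2.0000-5.1962i) + 1·(3.5000-0.8660i) = 5.5000-6.0622i

DFT(1x + 1y) = 1·X + 1·Y = [1, 5.5000+6.0622i, 5.5000-6.0622i]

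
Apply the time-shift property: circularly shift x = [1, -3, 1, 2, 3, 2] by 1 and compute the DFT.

Time shift by 1: X_shifted[k] = ω_6^(1k) · X[k]
Shifted x = [2, 1, -3, 1, 2, 3]

DFT(x[n-1]) = [6, 3.5000+6.0622i, 1.5000-2.5981i, -4, 1.5000+2.5981i, 3.5000-6.0622i]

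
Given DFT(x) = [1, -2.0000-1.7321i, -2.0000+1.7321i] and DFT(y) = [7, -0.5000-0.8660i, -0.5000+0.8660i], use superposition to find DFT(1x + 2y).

By linearity: DFT(1x + 2y) = 1·DFT(x) + 2·DFT(y)
= 1·[1, -2.0000-1.7321i, -2.0000+1.7321i] + 2·[7, -0.5000-0.8660i, -0.5000+0.8660i]

Computing element-wise:
Z[0] = 1·(1) + 2·(7) = 15
Z[1] = 1·(-2.0000-1.7321i) + 2·(-0.5000-0.8660i) = -3.0000-3.4641i
Z[2] = 1·(-2.0000+1.7321i) + 2·(-0.5000+0.8660i) = -3.0000+3.4641i

DFT(1x + 2y) = 1·X + 2·Y = [15, -3.0000-3.4641i, -3.0000+3.4641i]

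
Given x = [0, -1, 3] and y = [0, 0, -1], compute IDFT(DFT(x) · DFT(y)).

(x ⊛ y)[n] = Σ(m=0 to 2) x[m] · y[(n-m) mod 3]

Computing each output sample:
(x ⊛ y)[0] = 1
(x ⊛ y)[1] = -3
(x ⊛ y)[2] = 0

x ⊛ y = [1, -3, 0]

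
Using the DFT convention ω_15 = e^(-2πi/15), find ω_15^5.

ω_15^5 = e^(-2πi·5/15)
= cos(-2π·5/15) + i·sin(-2π·5/15)
= cos(-10π/15) + i·sin(-10π/15)

ω_15^5 = cos(-10π/15) + i·sin(-10π/15) = -0.5000-0.8660i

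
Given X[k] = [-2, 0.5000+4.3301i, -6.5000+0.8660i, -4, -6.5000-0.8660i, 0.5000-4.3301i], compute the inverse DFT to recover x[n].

x[n] = (1/6) Σ(k=0 to 5) X[k] · e^(2πikn/6)

Computing each x[n]:
x[0] = -3
x[1] = 0
x[2] = -1
x[3] = -2
x[4] = 1
x[5] = 3

x = [-3, 0, -1, -2, 1, 3]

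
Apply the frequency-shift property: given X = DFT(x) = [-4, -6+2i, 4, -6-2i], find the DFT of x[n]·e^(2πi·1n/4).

Modulation property: DFT(ω_4^(-1n)·x[n]) = X[(k-1) mod 4], so circularly shift X by 1 positions.

X[k-1] = [-6-2i, -4, -6+2i, 4]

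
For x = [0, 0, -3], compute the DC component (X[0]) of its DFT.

X[0] = Σ(n=0 to 2) x[n] · ω_3^0 = Σ x[n]
= (0) + (0) + (-3)

X[0] = -3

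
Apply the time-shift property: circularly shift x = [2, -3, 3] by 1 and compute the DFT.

Time shift by 1: X_shifted[k] = ω_3^(1k) · X[k]
Shifted x = [3, 2, -3]

DFT(x[n-1]) = [2, 3.5000-4.3301i, 3.5000+4.3301i]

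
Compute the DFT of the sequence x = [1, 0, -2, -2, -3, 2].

X[k] = Σ(n=0 to 5) x[n] · ω_6^(nk)
where ω_6 = e^(-2πi/6)

Computing each X[k]:
X[0] = -4
X[1] = 6.5000+0.8660i
X[2] = 0.5000+2.5981i
X[3] = -4
X[4] = 0.5000-2.5981i
X[5] = 6.5000-0.8660i

X = [-4, 6.5000+0.8660i, 0.5000+2.5981i, -4, 0.5000-2.5981i, 6.5000-0.8660i]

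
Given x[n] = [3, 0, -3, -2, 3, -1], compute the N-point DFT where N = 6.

X[k] = Σ(n=0 to 5) x[n] · ω_6^(nk)
where ω_6 = e^(-2πi/6)

Computing each X[k]:
X[0] = 0
X[1] = 4.5000+4.3301i
X[2] = 1.5000-6.0622i
X[3] = 6
X[4] = 1.5000+6.0622i
X[5] = 4.5000-4.3301i

X = [0, 4.5000+4.3301i, 1.5000-6.0622i, 6, 1.5000+6.0622i, 4.5000-4.3301i]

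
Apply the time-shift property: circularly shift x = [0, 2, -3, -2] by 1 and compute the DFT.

Time shift by 1: X_shifted[k] = ω_4^(1k) · X[k]
Shifted x = [-2, 0, 2, -3]

DFT(x[n-1]) = [-3, -4-3i, 3, -4+3i]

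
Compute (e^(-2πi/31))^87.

Since ω_31^31 = 1, powers reduce modulo 31.
87 mod 31 = 25
So ω_31^87 = ω_31^25 = e^(-2πi·25/31)

ω_31^87 = ω_31^25 = 0.3473+0.9378i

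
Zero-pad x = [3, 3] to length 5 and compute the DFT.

Original 2-point DFT: [6, 0]
Zero-padded 5-point DFT provides frequency interpolation.

DFT_5([x, 0, ...]) = [6, 3.9271-2.8532i, 0.5729-1.7634i, 0.5729+1.7634i, 3.9271+2.8532i]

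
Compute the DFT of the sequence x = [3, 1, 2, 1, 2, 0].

X[k] = Σ(n=0 to 5) x[n] · ω_6^(nk)
where ω_6 = e^(-2πi/6)

Computing each X[k]:
X[0] = 9
X[1] = 0.5000-0.8660i
X[2] = 1.5000-0.8660i
X[3] = 5
X[4] = 1.5000+0.8660i
X[5] = 0.5000+0.8660i

X = [9, 0.5000-0.8660i, 1.5000-0.8660i, 5, 1.5000+0.8660i, 0.5000+0.8660i]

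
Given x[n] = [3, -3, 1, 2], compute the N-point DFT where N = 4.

X[k] = Σ(n=0 to 3) x[n] · ω_4^(nk)
where ω_4 = e^(-2πi/4)

Computing each X[k]:
X[0] = 3
X[1] = 2+5i
X[2] = 5
X[3] = 2-5i

X = [3, 2+5i, 5, 2-5i]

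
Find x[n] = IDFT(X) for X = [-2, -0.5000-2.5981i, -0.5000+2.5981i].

x[n] = (1/3) Σ(k=0 to 2) X[k] · e^(2πikn/3)

Computing each x[n]:
x[0] = -1
x[1] = 1
x[2] = -2

x = [-1, 1, -2]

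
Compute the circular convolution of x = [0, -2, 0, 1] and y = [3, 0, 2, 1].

(x ⊛ y)[n] = Σ(m=0 to 3) x[m] · y[(n-m) mod 4]

Computing each output sample:
(x ⊛ y)[0] = -2
(x ⊛ y)[1] = -4
(x ⊛ y)[2] = 1
(x ⊛ y)[3] = -1

x ⊛ y = [-2, -4, 1, -1]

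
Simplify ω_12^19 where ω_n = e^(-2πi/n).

Since ω_12^12 = 1, powers reduce modulo 12.
19 mod 12 = 7
So ω_12^19 = ω_12^7 = e^(-2πi·7/12)

ω_12^19 = ω_12^7 = -0.8660+0.5000i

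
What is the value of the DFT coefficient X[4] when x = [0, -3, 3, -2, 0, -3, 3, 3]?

X[4] = Σ(n=0 to 7) x[n] · ω_8^(4n) where ω_8 = e^(-2πi/8)
= (0)·ω_8^0 + (-3)·ω_8^4 + (3)·ω_8^8 + (-2)·ω_8^12 + (0)·ω_8^16 + (-3)·ω_8^20 + (3)·ω_8^24 + (3)·ω_8^28

X[4] = 11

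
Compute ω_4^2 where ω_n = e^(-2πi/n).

ω_4^2 = e^(-2πi·2/4)
= cos(-2π·2/4) + i·sin(-2π·2/4)
= cos(-4π/4) + i·sin(-4π/4)

ω_4^2 = cos(-4π/4) + i·sin(-4π/4) = -1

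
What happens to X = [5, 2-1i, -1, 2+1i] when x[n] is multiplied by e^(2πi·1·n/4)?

Modulation property: DFT(ω_4^(-1n)·x[n]) = X[(k-1) mod 4], so circularly shift X by 1 positions.

X[k-1] = [2+1i, 5, 2-1i, -1]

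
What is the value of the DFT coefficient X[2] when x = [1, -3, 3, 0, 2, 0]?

X[2] = Σ(n=0 to 5) x[n] · ω_6^(2n) where ω_6 = e^(-2πi/6)
= (1)·ω_6^0 + (-3)·ω_6^2 + (3)·ω_6^4 + (0)·ω_6^6 + (2)·ω_6^8 + (0)·ω_6^10

X[2] = 3.4641i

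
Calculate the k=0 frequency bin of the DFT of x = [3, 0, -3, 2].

X[0] = Σ(n=0 to 3) x[n] · ω_4^0 = Σ x[n]
= (3) + (0) + (-3) + (2)

X[0] = 2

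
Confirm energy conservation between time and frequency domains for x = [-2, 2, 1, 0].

Time domain:
Σ|x[n]|² = |-2|² + |2|² + |1|² + |0|² = 9.0000

Frequency domain:
(1/4)Σ|X[k]|² = (1/4)(|1|² + |-3-2i|² + |-3|² + |-3+2i|²) = (1/4)·36.0000 = 9.0000

Both sides agree, confirming Parseval's theorem.

Σ|x[n]|² = (1/N)Σ|X[k]|² = 9.0000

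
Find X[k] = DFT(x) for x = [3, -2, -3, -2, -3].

X[k] = Σ(n=0 to 4) x[n] · ω_5^(nk)
where ω_5 = e^(-2πi/5)

Computing each X[k]:
X[0] = -7
X[1] = 5.5000-0.3633i
X[2] = 5.5000-1.5388i
X[3] = 5.5000+1.5388i
X[4] = 5.5000+0.3633i

X = [-7, 5.5000-0.3633i, 5.5000-1.5388i, 5.5000+1.5388i, 5.5000+0.3633i]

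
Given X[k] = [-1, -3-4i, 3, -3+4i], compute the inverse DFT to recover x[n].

x[n] = (1/4) Σ(k=0 to 3) X[k] · e^(2πikn/4)

Computing each x[n]:
x[0] = -1
x[1] = 1
x[2] = 2
x[3] = -3

x = [-1, 1, 2, -3]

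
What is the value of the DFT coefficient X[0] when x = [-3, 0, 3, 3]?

X[0] = Σ(n=0 to 3) x[n] · ω_4^0 = Σ x[n]
= (-3) + (0) + (3) + (3)

X[0] = 3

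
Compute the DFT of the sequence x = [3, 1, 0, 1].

X[k] = Σ(n=0 to 3) x[n] · ω_4^(nk)
where ω_4 = e^(-2πi/4)

Computing each X[k]:
X[0] = 5
X[1] = 3
X[2] = 1
X[3] = 3

X = [5, 3, 1, 3]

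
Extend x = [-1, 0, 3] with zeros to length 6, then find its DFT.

Original 3-point DFT: [2, -2.5000+2.5981i, -2.5000-2.5981i]
Zero-padded 6-point DFT provides frequency interpolation.

DFT_6([x, 0, ...]) = [2, -2.5000-2.5981i, -2.5000+2.5981i, 2, -2.5000-2.5981i, -2.5000+2.5981i]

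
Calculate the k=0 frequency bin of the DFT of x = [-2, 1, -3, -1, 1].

X[0] = Σ(n=0 to 4) x[n] · ω_5^0 = Σ x[n]
= (-2) + (1) + (-3) + (-1) + (1)

X[0] = -4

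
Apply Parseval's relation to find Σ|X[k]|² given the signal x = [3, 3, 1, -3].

Parseval: Σ|x[n]|² = (1/N)Σ|X[k]|², so Σ|X[k]|² = N·Σ|x[n]|² = 4·28.0000

Σ|X[k]|² = N·Σ|x[n]|² = 4·28.0000 = 112.0000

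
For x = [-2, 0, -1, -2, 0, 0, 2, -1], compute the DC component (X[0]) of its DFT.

X[0] = Σ(n=0 to 7) x[n] · ω_8^0 = Σ x[n]
= (-2) + (0) + (-1) + (-2) + (0) + (0) + (2) + (-1)

X[0] = -4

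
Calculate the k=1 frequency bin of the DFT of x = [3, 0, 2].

X[1] = Σ(n=0 to 2) x[n] · ω_3^(1n) where ω_3 = e^(-2πi/3)
= (3)·ω_3^0 + (0)·ω_3^1 + (2)·ω_3^2

X[1] = 2.0000+1.7321i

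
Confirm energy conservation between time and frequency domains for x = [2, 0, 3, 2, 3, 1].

Time domain:
Σ|x[n]|² = |2|² + |0|² + |3|² + |2|² + |3|² + |1|² = 27.0000

Frequency domain:
(1/6)Σ|X[k]|² = (1/6)(|11|² + |-2.5000+0.8660i|² + |0.5000+0.8660i|² + |5|² + |0.5000-0.8660i|² + |-2.5000-0.8660i|²) = (1/6)·162.0000 = 27.0000

Both sides agree, confirming Parseval's theorem.

Σ|x[n]|² = (1/N)Σ|X[k]|² = 27.0000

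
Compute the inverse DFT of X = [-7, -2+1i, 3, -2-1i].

x[n] = (1/4) Σ(k=0 to 3) X[k] · e^(2πikn/4)

Computing each x[n]:
x[0] = -2
x[1] = -3
x[2] = 0
x[3] = -2

x = [-2, -3, 0, -2]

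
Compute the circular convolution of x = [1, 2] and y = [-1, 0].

(x ⊛ y)[n] = Σ(m=0 to 1) x[m] · y[(n-m) mod 2]

Computing each output sample:
(x ⊛ y)[0] = -1
(x ⊛ y)[1] = -2

x ⊛ y = [-1, -2]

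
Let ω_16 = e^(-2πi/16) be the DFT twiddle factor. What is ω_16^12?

ω_16^12 = e^(-2πi·12/16)
= cos(-2π·12/16) + i·sin(-2π·12/16)
= cos(-24π/16) + i·sin(-24π/16)

ω_16^12 = cos(-24π/16) + i·sin(-24π/16) = 1i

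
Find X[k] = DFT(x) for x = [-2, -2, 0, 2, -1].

X[k] = Σ(n=0 to 4) x[n] · ω_5^(nk)
where ω_5 = e^(-2πi/5)

Computing each X[k]:
X[0] = -3
X[1] = -4.5451+2.1266i
X[2] = 1.0451-1.3143i
X[3] = 1.0451+1.3143i
X[4] = -4.5451-2.1266i

X = [-3, -4.5451+2.1266i, 1.0451-1.3143i, 1.0451+1.3143i, -4.5451-2.1266i]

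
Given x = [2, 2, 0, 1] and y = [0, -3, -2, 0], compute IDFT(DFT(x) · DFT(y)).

(x ⊛ y)[n] = Σ(m=0 to 3) x[m] · y[(n-m) mod 4]

Computing each output sample:
(x ⊛ y)[0] = -3
(x ⊛ y)[1] = -8
(x ⊛ y)[2] = -10
(x ⊛ y)[3] = -4

x ⊛ y = [-3, -8, -10, -4]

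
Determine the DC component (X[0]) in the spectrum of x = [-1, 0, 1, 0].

X[0] = Σ(n=0 to 3) x[n] · ω_4^0 = Σ x[n]
= (-1) + (0) + (1) + (0)

X[0] = 0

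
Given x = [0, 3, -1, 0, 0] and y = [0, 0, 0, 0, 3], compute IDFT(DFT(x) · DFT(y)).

(x ⊛ y)[n] = Σ(m=0 to 4) x[m] · y[(n-m) mod 5]

Computing each output sample:
(x ⊛ y)[0] = 9
(x ⊛ y)[1] = -3
(x ⊛ y)[2] = 0
(x ⊛ y)[3] = 0
(x ⊛ y)[4] = 0

x ⊛ y = [9, -3, 0, 0, 0]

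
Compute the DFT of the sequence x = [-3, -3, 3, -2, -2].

X[k] = Σ(n=0 to 4) x[n] · ω_5^(nk)
where ω_5 = e^(-2πi/5)

Computing each X[k]:
X[0] = -7
X[1] = -5.3541-1.9879i
X[2] = 1.3541+5.3431i
X[3] = 1.3541-5.3431i
X[4] = -5.3541+1.9879i

X = [-7, -5.3541-1.9879i, 1.3541+5.3431i, 1.3541-5.3431i, -5.3541+1.9879i]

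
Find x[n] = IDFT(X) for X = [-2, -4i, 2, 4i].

x[n] = (1/4) Σ(k=0 to 3) X[k] · e^(2πikn/4)

Computing each x[n]:
x[0] = 0
x[1] = 1
x[2] = 0
x[3] = -3

x = [0, 1, 0, -3]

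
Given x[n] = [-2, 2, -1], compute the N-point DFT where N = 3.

X[k] = Σ(n=0 to 2) x[n] · ω_3^(nk)
where ω_3 = e^(-2πi/3)

Computing each X[k]:
X[0] = -1
X[1] = -2.5000-2.5981i
X[2] = -2.5000+2.5981i

X = [-1, -2.5000-2.5981i, -2.5000+2.5981i]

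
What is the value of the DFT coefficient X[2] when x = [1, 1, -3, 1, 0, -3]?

X[2] = Σ(n=0 to 5) x[n] · ω_6^(2n) where ω_6 = e^(-2πi/6)
= (1)·ω_6^0 + (1)·ω_6^2 + (-3)·ω_6^4 + (1)·ω_6^6 + (0)·ω_6^8 + (-3)·ω_6^10

X[2] = 4.5000-6.0622i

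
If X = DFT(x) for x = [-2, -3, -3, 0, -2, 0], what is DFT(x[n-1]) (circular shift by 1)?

Time shift by 1: X_shifted[k] = ω_6^(1k) · X[k]
Shifted x = [0, -2, -3, -3, 0, -2]

DFT(x[n-1]) = [-10, 2.5000+2.5981i, 0.5000-2.5981i, 4, 0.5000+2.5981i, 2.5000-2.5981i]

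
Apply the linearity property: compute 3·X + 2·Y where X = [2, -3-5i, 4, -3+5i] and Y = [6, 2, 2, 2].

By linearity: DFT(3x + 2y) = 3·DFT(x) + 2·DFT(y)
= 3·[2, -3-5i, 4, -3+5i] + 2·[6, 2, 2, 2]

Computing element-wise:
Z[0] = 3·(2) + 2·(6) = 18
Z[1] = 3·(-3-5i) + 2·(2) = -5-15i
Z[2] = 3·(4) + 2·(2) = 16
Z[3] = 3·(-3+5i) + 2·(2) = -5+15i

DFT(3x + 2y) = 3·X + 2·Y = [18, -5-15i, 16, -5+15i]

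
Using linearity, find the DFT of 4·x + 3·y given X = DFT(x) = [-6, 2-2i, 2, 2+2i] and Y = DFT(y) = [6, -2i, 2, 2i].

By linearity: DFT(4x + 3y) = 4·DFT(x) + 3·DFT(y)
= 4·[-6, 2-2i, 2, 2+2i] + 3·[6, -2i, 2, 2i]

Computing element-wise:
Z[0] = 4·(-6) + 3·(6) = -6
Z[1] = 4·(2-2i) + 3·(-2i) = 8-14i
Z[2] = 4·(2) + 3·(2) = 14
Z[3] = 4·(2+2i) + 3·(2i) = 8+14i

DFT(4x + 3y) = 4·X + 3·Y = [-6, 8-14i, 14, 8+14i]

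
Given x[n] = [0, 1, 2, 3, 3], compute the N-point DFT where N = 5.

X[k] = Σ(n=0 to 4) x[n] · ω_5^(nk)
where ω_5 = e^(-2πi/5)

Computing each X[k]:
X[0] = 9
X[1] = -2.8090+2.4899i
X[2] = -1.6910+0.2245i
X[3] = -1.6910-0.2245i
X[4] = -2.8090-2.4899i

X = [9, -2.8090+2.4899i, -1.6910+0.2245i, -1.6910-0.2245i, -2.8090-2.4899i]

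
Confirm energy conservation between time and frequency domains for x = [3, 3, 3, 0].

Time domain:
Σ|x[n]|² = |3|² + |3|² + |3|² + |0|² = 27.0000

Frequency domain:
(1/4)Σ|X[k]|² = (1/4)(|9|² + |-3i|² + |3|² + |3i|²) = (1/4)·108.0000 = 27.0000

Both sides agree, confirming Parseval's theorem.

Σ|x[n]|² = (1/N)Σ|X[k]|² = 27.0000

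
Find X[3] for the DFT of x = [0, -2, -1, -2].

X[3] = Σ(n=0 to 3) x[n] · ω_4^(3n) where ω_4 = e^(-2πi/4)
= (0)·ω_4^0 + (-2)·ω_4^3 + (-1)·ω_4^6 + (-2)·ω_4^9

X[3] = 1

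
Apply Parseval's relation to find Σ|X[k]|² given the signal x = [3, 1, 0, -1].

Parseval: Σ|x[n]|² = (1/N)Σ|X[k]|², so Σ|X[k]|² = N·Σ|x[n]|² = 4·11.0000

Σ|X[k]|² = N·Σ|x[n]|² = 4·11.0000 = 44.0000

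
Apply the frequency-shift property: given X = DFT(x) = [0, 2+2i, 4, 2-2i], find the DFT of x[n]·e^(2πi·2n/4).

Modulation property: DFT(ω_4^(-2n)·x[n]) = X[(k-2) mod 4], so circularly shift X by 2 positions.

X[k-2] = [4, 2-2i, 0, 2+2i]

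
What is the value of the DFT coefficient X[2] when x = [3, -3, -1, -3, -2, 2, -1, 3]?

X[2] = Σ(n=0 to 7) x[n] · ω_8^(2n) where ω_8 = e^(-2πi/8)
= (3)·ω_8^0 + (-3)·ω_8^2 + (-1)·ω_8^4 + (-3)·ω_8^6 + (-2)·ω_8^8 + (2)·ω_8^10 + (-1)·ω_8^12 + (3)·ω_8^14

X[2] = 3+1i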